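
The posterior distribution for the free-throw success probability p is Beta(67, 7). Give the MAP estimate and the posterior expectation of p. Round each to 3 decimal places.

p_MAP = 0.917, E[p|data] = 0.905

Mode = (67−1)/(67+7−2) = 66/72 = 0.917.
Mean = 67/(67+7) = 67/74 = 0.905.
The posterior is left-skewed, so the mode exceeds the mean.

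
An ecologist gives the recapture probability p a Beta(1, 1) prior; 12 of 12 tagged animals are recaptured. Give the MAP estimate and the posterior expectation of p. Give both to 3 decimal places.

MAP = 1.000, posterior mean = 0.929

Posterior: Beta(1+12, 1+0) = Beta(13, 1).
Since β = 1 ≤ 1 and α > 1, the Beta density is monotone increasing on [0,1]; the mode is at 1.
Mean = 13/(13+1) = 0.929.
Left-skewed posterior ⇒ mean < mode.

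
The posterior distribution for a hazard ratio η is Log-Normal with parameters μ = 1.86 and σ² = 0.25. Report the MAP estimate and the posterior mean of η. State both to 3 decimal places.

Mode = exp(μ − σ²) = exp(1.61) = 5.003.
Mean = exp(μ + σ²/2) = exp(1.985) = 7.279.
Mean > mode: the posterior has a right tail.

MAP = 5.003, posterior mean = 7.279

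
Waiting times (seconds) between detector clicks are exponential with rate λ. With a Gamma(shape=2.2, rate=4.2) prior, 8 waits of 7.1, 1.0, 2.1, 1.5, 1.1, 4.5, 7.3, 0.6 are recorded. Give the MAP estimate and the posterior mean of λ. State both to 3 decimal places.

Σ times = 25.2. Posterior: Gamma(shape = 2.2+8 = 10.2, rate = 4.2+25.2 = 29.4).
Mode = (α−1)/β = 9.2/29.4 = 0.313.
Mean = α/β = 10.2/29.4 = 0.347.
Right-skewed posterior ⇒ mode < mean.

MAP: 0.313. Posterior mean: 0.347.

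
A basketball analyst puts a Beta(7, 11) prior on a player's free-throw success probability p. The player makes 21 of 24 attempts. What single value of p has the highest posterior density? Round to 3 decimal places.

Posterior: Beta(7+21, 11+3) = Beta(28, 14).
Mode = (28−1)/(28+14−2) = 27/40 = 0.675.
Mean = 28/(28+14) = 28/42 = 0.667.
This is the posterior mode — the MAP estimate.

0.675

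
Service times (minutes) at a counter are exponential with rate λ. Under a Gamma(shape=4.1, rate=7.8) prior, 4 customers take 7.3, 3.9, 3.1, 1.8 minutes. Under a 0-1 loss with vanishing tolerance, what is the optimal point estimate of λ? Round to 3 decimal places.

Σ times = 16.1. Posterior: Gamma(shape = 4.1+4 = 8.1, rate = 7.8+16.1 = 23.9).
Mode = (α−1)/β = 7.1/23.9 = 0.297.
Mean = α/β = 8.1/23.9 = 0.339.
This is the posterior mode — the MAP estimate.

0.297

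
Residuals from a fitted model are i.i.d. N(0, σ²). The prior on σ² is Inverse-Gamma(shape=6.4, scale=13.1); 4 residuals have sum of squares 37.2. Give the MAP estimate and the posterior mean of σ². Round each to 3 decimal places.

Posterior: Inverse-Gamma(shape = 6.4+4/2 = 8.4, scale = 13.1+37.2/2 = 31.7).
Mode = β/(α+1) = 31.7/9.4 = 3.372.
Mean = β/(α−1) = 31.7/7.4 = 4.284.

MAP = 3.372, posterior mean = 4.284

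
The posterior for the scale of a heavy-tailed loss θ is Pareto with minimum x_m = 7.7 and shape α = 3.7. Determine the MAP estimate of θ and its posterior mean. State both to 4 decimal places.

θ_MAP = 7.7000, E[θ|data] = 10.5519

The Pareto density is strictly decreasing on [x_m, ∞), so the mode is x_m = 7.7000.
Mean = α·x_m/(α−1) = 3.7·7.7/2.7 = 10.5519.
The posterior is right-skewed, so the mean exceeds the mode.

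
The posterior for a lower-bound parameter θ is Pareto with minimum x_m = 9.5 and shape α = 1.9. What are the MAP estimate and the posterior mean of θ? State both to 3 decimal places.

MAP: 9.500. Posterior mean: 20.056.

The Pareto density is strictly decreasing on [x_m, ∞), so the mode is x_m = 9.500.
Mean = α·x_m/(α−1) = 1.9·9.5/0.9 = 20.056.
The posterior is right-skewed, so the mean exceeds the mode.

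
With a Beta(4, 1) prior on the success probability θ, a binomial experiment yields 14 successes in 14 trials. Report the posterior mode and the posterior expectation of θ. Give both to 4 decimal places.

Posterior: Beta(4+14, 1+0) = Beta(18, 1).
Since β = 1 ≤ 1 and α > 1, the Beta density is monotone increasing on [0,1]; the mode is at 1.
Mean = 18/(18+1) = 0.9474.
The mean is pulled below the mode by the posterior's left skew.

MAP = 1.0000, posterior mean = 0.9474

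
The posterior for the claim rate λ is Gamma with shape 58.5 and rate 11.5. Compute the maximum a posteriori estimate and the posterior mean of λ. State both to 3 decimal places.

Mode = (α−1)/β = 57.5/11.5 = 5.000.
Mean = α/β = 58.5/11.5 = 5.087.

MAP: 5.000. Posterior mean: 5.087.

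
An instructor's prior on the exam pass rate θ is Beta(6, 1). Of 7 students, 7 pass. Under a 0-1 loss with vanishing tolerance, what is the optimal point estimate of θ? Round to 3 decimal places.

1.000

Posterior: Beta(6+7, 1+0) = Beta(13, 1).
Since β = 1 ≤ 1 and α > 1, the Beta density is monotone increasing on [0,1]; the mode is at 1.
Mean = 13/(13+1) = 0.929.
This is the posterior mode — the MAP estimate.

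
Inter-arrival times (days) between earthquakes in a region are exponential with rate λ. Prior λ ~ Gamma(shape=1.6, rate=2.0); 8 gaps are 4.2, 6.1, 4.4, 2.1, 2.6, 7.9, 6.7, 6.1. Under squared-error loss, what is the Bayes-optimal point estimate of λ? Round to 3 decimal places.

0.228

Σ times = 40.1. Posterior: Gamma(shape = 1.6+8 = 9.6, rate = 2.0+40.1 = 42.1).
Mode = (α−1)/β = 8.6/42.1 = 0.204.
Mean = α/β = 9.6/42.1 = 0.228.
Squared-error loss ⇒ the optimal estimator is the posterior mean.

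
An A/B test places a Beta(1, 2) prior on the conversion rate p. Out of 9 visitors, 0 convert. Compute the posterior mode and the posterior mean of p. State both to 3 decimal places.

Posterior: Beta(1+0, 2+9) = Beta(1, 11).
Since α = 1 ≤ 1 and β > 1, the Beta density is monotone decreasing on [0,1]; the mode is at 0.
Mean = 1/(1+11) = 0.083.

MAP: 0.000. Posterior mean: 0.083.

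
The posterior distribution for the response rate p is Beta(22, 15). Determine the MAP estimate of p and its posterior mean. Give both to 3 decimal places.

MAP = 0.600, posterior mean = 0.595

Mode = (22−1)/(22+15−2) = 21/35 = 0.600.
Mean = 22/(22+15) = 22/37 = 0.595.
The mean is pulled below the mode by the posterior's left skew.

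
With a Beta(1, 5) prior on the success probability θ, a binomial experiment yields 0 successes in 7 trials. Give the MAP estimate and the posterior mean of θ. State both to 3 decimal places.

MAP = 0.000, posterior mean = 0.077

Posterior: Beta(1+0, 5+7) = Beta(1, 12).
Since α = 1 ≤ 1 and β > 1, the Beta density is monotone decreasing on [0,1]; the mode is at 0.
Mean = 1/(1+12) = 0.077.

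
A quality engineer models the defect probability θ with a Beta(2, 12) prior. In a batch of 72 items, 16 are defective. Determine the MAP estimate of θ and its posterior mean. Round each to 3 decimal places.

Posterior: Beta(2+16, 12+56) = Beta(18, 68).
Mode = (18−1)/(18+68−2) = 17/84 = 0.202.
Mean = 18/(18+68) = 18/86 = 0.209.

MAP: 0.202. Posterior mean: 0.209.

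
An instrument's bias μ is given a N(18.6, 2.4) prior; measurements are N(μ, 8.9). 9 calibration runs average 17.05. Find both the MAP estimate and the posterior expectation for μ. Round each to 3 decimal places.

MAP = 17.502; posterior mean = 17.502

Posterior for μ is Normal. Precision-weighted mean: (1/2.4·18.6 + 9/8.9·17.05) / (1/2.4 + 9/8.9) = 17.502.
A Normal posterior is symmetric, so mode = mean.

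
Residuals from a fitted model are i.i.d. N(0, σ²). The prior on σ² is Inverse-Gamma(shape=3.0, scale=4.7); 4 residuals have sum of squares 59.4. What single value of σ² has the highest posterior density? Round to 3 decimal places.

Posterior: Inverse-Gamma(shape = 3.0+4/2 = 5.0, scale = 4.7+59.4/2 = 34.4).
Mode = β/(α+1) = 34.4/6.0 = 5.733.
Mean = β/(α−1) = 34.4/4.0 = 8.600.
This is the posterior mode — the MAP estimate.

5.733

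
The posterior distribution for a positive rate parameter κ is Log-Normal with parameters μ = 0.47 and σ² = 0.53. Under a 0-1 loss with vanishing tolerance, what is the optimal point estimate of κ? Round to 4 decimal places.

Mode = exp(μ − σ²) = exp(-0.06) = 0.9418.
Mean = exp(μ + σ²/2) = exp(0.735) = 2.0855.
This is the posterior mode — the MAP estimate.

0.9418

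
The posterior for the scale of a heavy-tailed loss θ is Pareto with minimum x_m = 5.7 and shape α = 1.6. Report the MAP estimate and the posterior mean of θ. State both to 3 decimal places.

The Pareto density is strictly decreasing on [x_m, ∞), so the mode is x_m = 5.700.
Mean = α·x_m/(α−1) = 1.6·5.7/0.6 = 15.200.
Mean > mode: the posterior has a right tail.

θ_MAP = 5.700, E[θ|data] = 15.200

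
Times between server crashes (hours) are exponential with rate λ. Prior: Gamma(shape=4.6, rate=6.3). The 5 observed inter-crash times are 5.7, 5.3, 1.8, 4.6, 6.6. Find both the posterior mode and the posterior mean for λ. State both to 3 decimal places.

Σ times = 24.0. Posterior: Gamma(shape = 4.6+5 = 9.6, rate = 6.3+24.0 = 30.3).
Mode = (α−1)/β = 8.6/30.3 = 0.284.
Mean = α/β = 9.6/30.3 = 0.317.

MAP: 0.284. Posterior mean: 0.317.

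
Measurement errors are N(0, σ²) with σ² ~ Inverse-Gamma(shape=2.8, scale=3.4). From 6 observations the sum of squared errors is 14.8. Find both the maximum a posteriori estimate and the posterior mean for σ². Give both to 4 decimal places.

Posterior: Inverse-Gamma(shape = 2.8+6/2 = 5.8, scale = 3.4+14.8/2 = 10.8).
Mode = β/(α+1) = 10.8/6.8 = 1.5882.
Mean = β/(α−1) = 10.8/4.8 = 2.2500.

maximum a posteriori estimate = 1.5882, posterior mean = 2.2500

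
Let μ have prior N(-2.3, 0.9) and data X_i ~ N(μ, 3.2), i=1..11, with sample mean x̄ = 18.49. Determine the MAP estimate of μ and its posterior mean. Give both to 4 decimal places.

Posterior for μ is Normal. Precision-weighted mean: (1/0.9·-2.3 + 11/3.2·18.49) / (1/0.9 + 11/3.2) = 13.4115.
A Normal posterior is symmetric, so mode = mean.

MAP: 13.4115. Posterior mean: 13.4115.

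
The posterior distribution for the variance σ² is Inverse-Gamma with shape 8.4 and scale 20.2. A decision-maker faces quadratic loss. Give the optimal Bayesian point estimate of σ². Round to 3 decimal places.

2.730

Mode = β/(α+1) = 20.2/9.4 = 2.149.
Mean = β/(α−1) = 20.2/7.4 = 2.730.
Quadratic loss ⇒ the optimal estimator is the posterior mean.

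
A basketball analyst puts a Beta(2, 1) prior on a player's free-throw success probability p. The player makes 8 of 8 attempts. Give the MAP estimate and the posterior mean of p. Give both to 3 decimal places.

p_MAP = 1.000, E[p|data] = 0.909

Posterior: Beta(2+8, 1+0) = Beta(10, 1).
Since β = 1 ≤ 1 and α > 1, the Beta density is monotone increasing on [0,1]; the mode is at 1.
Mean = 10/(10+1) = 0.909.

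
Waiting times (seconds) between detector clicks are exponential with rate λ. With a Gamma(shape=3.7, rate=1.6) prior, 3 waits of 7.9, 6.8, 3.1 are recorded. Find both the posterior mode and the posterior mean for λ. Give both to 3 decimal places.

Σ times = 17.8. Posterior: Gamma(shape = 3.7+3 = 6.7, rate = 1.6+17.8 = 19.4).
Mode = (α−1)/β = 5.7/19.4 = 0.294.
Mean = α/β = 6.7/19.4 = 0.345.
The mean is pulled above the mode by the posterior's right skew.

MAP = 0.294, posterior mean = 0.345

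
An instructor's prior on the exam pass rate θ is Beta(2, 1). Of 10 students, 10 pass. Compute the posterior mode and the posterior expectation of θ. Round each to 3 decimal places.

MAP: 1.000. Posterior mean: 0.923.

Posterior: Beta(2+10, 1+0) = Beta(12, 1).
Since β = 1 ≤ 1 and α > 1, the Beta density is monotone increasing on [0,1]; the mode is at 1.
Mean = 12/(12+1) = 0.923.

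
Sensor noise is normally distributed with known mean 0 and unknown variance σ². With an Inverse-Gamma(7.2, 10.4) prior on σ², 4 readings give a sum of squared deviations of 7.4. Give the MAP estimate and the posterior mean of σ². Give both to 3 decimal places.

σ²_MAP = 1.382, E[σ²|data] = 1.720

Posterior: Inverse-Gamma(shape = 7.2+4/2 = 9.2, scale = 10.4+7.4/2 = 14.1).
Mode = β/(α+1) = 14.1/10.2 = 1.382.
Mean = β/(α−1) = 14.1/8.2 = 1.720.
The mean is pulled above the mode by the posterior's right skew.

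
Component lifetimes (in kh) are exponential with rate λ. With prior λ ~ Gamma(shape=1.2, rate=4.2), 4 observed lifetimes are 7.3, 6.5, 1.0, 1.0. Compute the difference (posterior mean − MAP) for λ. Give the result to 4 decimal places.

Σ times = 15.8. Posterior: Gamma(shape = 1.2+4 = 5.2, rate = 4.2+15.8 = 20.0).
Mode = (α−1)/β = 4.2/20.0 = 0.2100.
Mean = α/β = 5.2/20.0 = 0.2600.
Difference = 0.2600 − 0.2100 = 0.0500.

0.0500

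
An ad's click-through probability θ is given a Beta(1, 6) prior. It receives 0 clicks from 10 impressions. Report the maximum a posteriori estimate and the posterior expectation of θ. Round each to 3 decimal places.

Posterior: Beta(1+0, 6+10) = Beta(1, 16).
Since α = 1 ≤ 1 and β > 1, the Beta density is monotone decreasing on [0,1]; the mode is at 0.
Mean = 1/(1+16) = 0.059.
Right-skewed posterior ⇒ mode < mean.

θ_MAP = 0.000, E[θ|data] = 0.059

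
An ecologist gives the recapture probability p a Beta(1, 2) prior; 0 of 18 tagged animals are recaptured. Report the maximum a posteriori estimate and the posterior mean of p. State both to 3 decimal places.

Posterior: Beta(1+0, 2+18) = Beta(1, 20).
Since α = 1 ≤ 1 and β > 1, the Beta density is monotone decreasing on [0,1]; the mode is at 0.
Mean = 1/(1+20) = 0.048.

MAP: 0.000. Posterior mean: 0.048.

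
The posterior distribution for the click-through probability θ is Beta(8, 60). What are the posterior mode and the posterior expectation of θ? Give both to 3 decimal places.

MAP = 0.106; posterior mean = 0.118

Mode = (8−1)/(8+60−2) = 7/66 = 0.106.
Mean = 8/(8+60) = 8/68 = 0.118.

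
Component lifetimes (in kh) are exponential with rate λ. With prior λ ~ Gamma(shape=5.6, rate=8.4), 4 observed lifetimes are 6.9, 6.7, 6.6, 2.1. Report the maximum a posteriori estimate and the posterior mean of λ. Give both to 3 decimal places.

MAP = 0.280, posterior mean = 0.313

Σ times = 22.3. Posterior: Gamma(shape = 5.6+4 = 9.6, rate = 8.4+22.3 = 30.7).
Mode = (α−1)/β = 8.6/30.7 = 0.280.
Mean = α/β = 9.6/30.7 = 0.313.
The posterior is right-skewed, so the mean exceeds the mode.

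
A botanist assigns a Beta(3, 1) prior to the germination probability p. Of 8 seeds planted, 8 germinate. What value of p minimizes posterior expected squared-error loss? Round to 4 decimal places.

0.9167

Posterior: Beta(3+8, 1+0) = Beta(11, 1).
Since β = 1 ≤ 1 and α > 1, the Beta density is monotone increasing on [0,1]; the mode is at 1.
Mean = 11/(11+1) = 0.9167.
Squared-error loss ⇒ the optimal estimator is the posterior mean.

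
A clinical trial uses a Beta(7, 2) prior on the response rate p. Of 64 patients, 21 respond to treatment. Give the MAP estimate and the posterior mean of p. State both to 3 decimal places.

Posterior: Beta(7+21, 2+43) = Beta(28, 45).
Mode = (28−1)/(28+45−2) = 27/71 = 0.380.
Mean = 28/(28+45) = 28/73 = 0.384.

MAP: 0.380. Posterior mean: 0.384.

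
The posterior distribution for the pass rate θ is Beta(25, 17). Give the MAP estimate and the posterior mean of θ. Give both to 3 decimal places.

Mode = (25−1)/(25+17−2) = 24/40 = 0.600.
Mean = 25/(25+17) = 25/42 = 0.595.
Left-skewed posterior ⇒ mean < mode.

θ_MAP = 0.600, E[θ|data] = 0.595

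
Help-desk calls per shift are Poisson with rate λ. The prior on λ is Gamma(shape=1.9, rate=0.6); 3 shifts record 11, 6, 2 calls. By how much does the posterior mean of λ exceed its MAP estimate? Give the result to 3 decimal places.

Σ counts = 19. Posterior: Gamma(shape = 1.9+19 = 20.9, rate = 0.6+3 = 3.6).
Mode = (α−1)/β = 19.9/3.6 = 5.528.
Mean = α/β = 20.9/3.6 = 5.806.
Difference = 5.806 − 5.528 = 0.278.

0.278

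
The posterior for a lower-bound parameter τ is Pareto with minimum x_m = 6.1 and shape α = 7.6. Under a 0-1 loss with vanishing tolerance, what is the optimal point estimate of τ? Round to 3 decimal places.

6.100

The Pareto density is strictly decreasing on [x_m, ∞), so the mode is x_m = 6.100.
Mean = α·x_m/(α−1) = 7.6·6.1/6.6 = 7.024.
This is the posterior mode — the MAP estimate.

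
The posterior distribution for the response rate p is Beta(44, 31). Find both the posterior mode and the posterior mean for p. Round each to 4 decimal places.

posterior mode = 0.5890, posterior mean = 0.5867

Mode = (44−1)/(44+31−2) = 43/73 = 0.5890.
Mean = 44/(44+31) = 44/75 = 0.5867.
Mode > mean: the posterior has a left tail.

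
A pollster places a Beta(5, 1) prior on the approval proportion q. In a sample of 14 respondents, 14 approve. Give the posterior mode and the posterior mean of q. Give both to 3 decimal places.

MAP = 1.000; posterior mean = 0.950

Posterior: Beta(5+14, 1+0) = Beta(19, 1).
Since β = 1 ≤ 1 and α > 1, the Beta density is monotone increasing on [0,1]; the mode is at 1.
Mean = 19/(19+1) = 0.950.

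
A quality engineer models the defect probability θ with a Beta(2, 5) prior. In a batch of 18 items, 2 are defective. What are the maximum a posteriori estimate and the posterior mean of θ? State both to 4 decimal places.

Posterior: Beta(2+2, 5+16) = Beta(4, 21).
Mode = (4−1)/(4+21−2) = 3/23 = 0.1304.
Mean = 4/(4+21) = 4/25 = 0.1600.
The posterior is right-skewed, so the mean exceeds the mode.

MAP = 0.1304, posterior mean = 0.1600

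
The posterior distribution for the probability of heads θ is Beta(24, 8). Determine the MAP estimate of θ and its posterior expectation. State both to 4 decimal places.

MAP = 0.7667; posterior mean = 0.7500

Mode = (24−1)/(24+8−2) = 23/30 = 0.7667.
Mean = 24/(24+8) = 24/32 = 0.7500.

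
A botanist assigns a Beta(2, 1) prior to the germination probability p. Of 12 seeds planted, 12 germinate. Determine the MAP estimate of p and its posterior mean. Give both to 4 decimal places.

p_MAP = 1.0000, E[p|data] = 0.9333

Posterior: Beta(2+12, 1+0) = Beta(14, 1).
Since β = 1 ≤ 1 and α > 1, the Beta density is monotone increasing on [0,1]; the mode is at 1.
Mean = 14/(14+1) = 0.9333.
Mode > mean: the posterior has a left tail.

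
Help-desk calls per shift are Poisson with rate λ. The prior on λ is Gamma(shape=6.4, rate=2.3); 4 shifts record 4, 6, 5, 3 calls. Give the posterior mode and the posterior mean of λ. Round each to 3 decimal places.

MAP = 3.714, posterior mean = 3.873

Σ counts = 18. Posterior: Gamma(shape = 6.4+18 = 24.4, rate = 2.3+4 = 6.3).
Mode = (α−1)/β = 23.4/6.3 = 3.714.
Mean = α/β = 24.4/6.3 = 3.873.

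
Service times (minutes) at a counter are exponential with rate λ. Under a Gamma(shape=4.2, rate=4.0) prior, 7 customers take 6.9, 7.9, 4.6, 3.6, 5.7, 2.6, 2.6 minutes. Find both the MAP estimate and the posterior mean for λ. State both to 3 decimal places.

MAP: 0.269. Posterior mean: 0.296.

Σ times = 33.9. Posterior: Gamma(shape = 4.2+7 = 11.2, rate = 4.0+33.9 = 37.9).
Mode = (α−1)/β = 10.2/37.9 = 0.269.
Mean = α/β = 11.2/37.9 = 0.296.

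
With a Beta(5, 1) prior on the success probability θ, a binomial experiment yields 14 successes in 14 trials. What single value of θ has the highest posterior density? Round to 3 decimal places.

1.000

Posterior: Beta(5+14, 1+0) = Beta(19, 1).
Since β = 1 ≤ 1 and α > 1, the Beta density is monotone increasing on [0,1]; the mode is at 1.
Mean = 19/(19+1) = 0.950.
This is the posterior mode — the MAP estimate.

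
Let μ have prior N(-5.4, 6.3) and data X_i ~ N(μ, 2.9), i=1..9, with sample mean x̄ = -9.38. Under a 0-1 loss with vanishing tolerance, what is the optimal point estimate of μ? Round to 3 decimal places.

Posterior for μ is Normal. Precision-weighted mean: (1/6.3·-5.4 + 9/2.9·-9.38) / (1/6.3 + 9/2.9) = -9.186.
A Normal posterior is symmetric, so mode = mean.
This is the posterior mode — the MAP estimate.

-9.186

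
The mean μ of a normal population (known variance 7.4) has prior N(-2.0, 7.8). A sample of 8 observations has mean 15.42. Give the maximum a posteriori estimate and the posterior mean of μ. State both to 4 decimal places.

maximum a posteriori estimate = 13.5732, posterior mean = 13.5732

Posterior for μ is Normal. Precision-weighted mean: (1/7.8·-2.0 + 8/7.4·15.42) / (1/7.8 + 8/7.4) = 13.5732.
A Normal posterior is symmetric, so mode = mean.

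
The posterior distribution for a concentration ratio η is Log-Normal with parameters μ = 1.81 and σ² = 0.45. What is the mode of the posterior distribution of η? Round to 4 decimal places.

Mode = exp(μ − σ²) = exp(1.36) = 3.8962.
Mean = exp(μ + σ²/2) = exp(2.035) = 7.6523.
This is the posterior mode — the MAP estimate.

3.8962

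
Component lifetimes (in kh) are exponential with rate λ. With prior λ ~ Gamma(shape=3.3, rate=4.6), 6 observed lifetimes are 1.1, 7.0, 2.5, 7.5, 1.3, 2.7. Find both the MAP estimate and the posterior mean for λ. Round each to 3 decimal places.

MAP: 0.311. Posterior mean: 0.348.

Σ times = 22.1. Posterior: Gamma(shape = 3.3+6 = 9.3, rate = 4.6+22.1 = 26.7).
Mode = (α−1)/β = 8.3/26.7 = 0.311.
Mean = α/β = 9.3/26.7 = 0.348.
The posterior is right-skewed, so the mean exceeds the mode.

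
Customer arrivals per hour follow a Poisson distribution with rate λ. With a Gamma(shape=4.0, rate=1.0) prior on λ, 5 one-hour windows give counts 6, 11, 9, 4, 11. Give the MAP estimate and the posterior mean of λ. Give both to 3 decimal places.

MAP = 7.333; posterior mean = 7.500

Σ counts = 41. Posterior: Gamma(shape = 4.0+41 = 45.0, rate = 1.0+5 = 6.0).
Mode = (α−1)/β = 44.0/6.0 = 7.333.
Mean = α/β = 45.0/6.0 = 7.500.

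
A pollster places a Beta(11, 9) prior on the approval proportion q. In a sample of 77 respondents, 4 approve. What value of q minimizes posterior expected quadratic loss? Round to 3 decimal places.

Posterior: Beta(11+4, 9+73) = Beta(15, 82).
Mode = (15−1)/(15+82−2) = 14/95 = 0.147.
Mean = 15/(15+82) = 15/97 = 0.155.
Quadratic loss ⇒ the optimal estimator is the posterior mean.

0.155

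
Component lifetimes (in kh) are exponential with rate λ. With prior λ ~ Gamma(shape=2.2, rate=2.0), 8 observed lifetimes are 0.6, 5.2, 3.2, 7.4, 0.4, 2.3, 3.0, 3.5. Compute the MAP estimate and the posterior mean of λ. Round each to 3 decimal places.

Σ times = 25.6. Posterior: Gamma(shape = 2.2+8 = 10.2, rate = 2.0+25.6 = 27.6).
Mode = (α−1)/β = 9.2/27.6 = 0.333.
Mean = α/β = 10.2/27.6 = 0.370.

MAP: 0.333. Posterior mean: 0.370.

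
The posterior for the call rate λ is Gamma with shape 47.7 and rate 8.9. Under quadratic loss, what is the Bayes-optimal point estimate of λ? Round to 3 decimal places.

Mode = (α−1)/β = 46.7/8.9 = 5.247.
Mean = α/β = 47.7/8.9 = 5.360.
Quadratic loss ⇒ the optimal estimator is the posterior mean.

5.360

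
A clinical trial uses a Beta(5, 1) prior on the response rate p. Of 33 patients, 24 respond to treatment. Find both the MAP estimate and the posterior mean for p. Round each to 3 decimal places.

Posterior: Beta(5+24, 1+9) = Beta(29, 10).
Mode = (29−1)/(29+10−2) = 28/37 = 0.757.
Mean = 29/(29+10) = 29/39 = 0.744.
The posterior is left-skewed, so the mode exceeds the mean.

MAP estimate = 0.757, posterior mean = 0.744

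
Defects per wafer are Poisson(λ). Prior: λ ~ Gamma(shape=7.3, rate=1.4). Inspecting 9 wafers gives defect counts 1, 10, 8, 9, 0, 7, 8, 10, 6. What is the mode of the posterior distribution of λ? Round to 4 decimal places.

6.2788

Σ counts = 59. Posterior: Gamma(shape = 7.3+59 = 66.3, rate = 1.4+9 = 10.4).
Mode = (α−1)/β = 65.3/10.4 = 6.2788.
Mean = α/β = 66.3/10.4 = 6.3750.
This is the posterior mode — the MAP estimate.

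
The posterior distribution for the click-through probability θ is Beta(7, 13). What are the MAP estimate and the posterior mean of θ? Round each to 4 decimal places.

MAP: 0.3333. Posterior mean: 0.3500.

Mode = (7−1)/(7+13−2) = 6/18 = 0.3333.
Mean = 7/(7+13) = 7/20 = 0.3500.
Right-skewed posterior ⇒ mode < mean.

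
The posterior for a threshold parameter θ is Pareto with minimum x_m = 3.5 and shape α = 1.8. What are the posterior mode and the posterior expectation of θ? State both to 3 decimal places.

The Pareto density is strictly decreasing on [x_m, ∞), so the mode is x_m = 3.500.
Mean = α·x_m/(α−1) = 1.8·3.5/0.8 = 7.875.
Right-skewed posterior ⇒ mode < mean.

MAP = 3.500; posterior mean = 7.875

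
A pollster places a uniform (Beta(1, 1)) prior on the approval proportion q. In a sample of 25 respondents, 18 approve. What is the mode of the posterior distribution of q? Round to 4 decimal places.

0.7200

Posterior: Beta(1+18, 1+7) = Beta(19, 8).
Mode = (19−1)/(19+8−2) = 18/25 = 0.7200.
With a flat prior the MAP equals the MLE, 18/25.
Mean = 19/(19+8) = 19/27 = 0.7037.
This is the posterior mode — the MAP estimate.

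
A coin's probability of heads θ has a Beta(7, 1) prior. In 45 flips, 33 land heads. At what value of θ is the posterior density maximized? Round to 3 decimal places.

Posterior: Beta(7+33, 1+12) = Beta(40, 13).
Mode = (40−1)/(40+13−2) = 39/51 = 0.765.
Mean = 40/(40+13) = 40/53 = 0.755.
This is the posterior mode — the MAP estimate.

0.765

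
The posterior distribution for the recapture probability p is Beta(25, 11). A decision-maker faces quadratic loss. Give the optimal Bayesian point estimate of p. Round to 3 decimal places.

0.694

Mode = (25−1)/(25+11−2) = 24/34 = 0.706.
Mean = 25/(25+11) = 25/36 = 0.694.
Quadratic loss ⇒ the optimal estimator is the posterior mean.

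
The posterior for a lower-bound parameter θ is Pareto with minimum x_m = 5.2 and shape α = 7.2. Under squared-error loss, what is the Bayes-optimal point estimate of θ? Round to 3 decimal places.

6.039

The Pareto density is strictly decreasing on [x_m, ∞), so the mode is x_m = 5.200.
Mean = α·x_m/(α−1) = 7.2·5.2/6.2 = 6.039.
Squared-error loss ⇒ the optimal estimator is the posterior mean.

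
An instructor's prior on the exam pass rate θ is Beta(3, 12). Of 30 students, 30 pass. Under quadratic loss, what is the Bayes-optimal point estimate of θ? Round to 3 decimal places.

0.733

Posterior: Beta(3+30, 12+0) = Beta(33, 12).
Mode = (33−1)/(33+12−2) = 32/43 = 0.744.
Mean = 33/(33+12) = 33/45 = 0.733.
Quadratic loss ⇒ the optimal estimator is the posterior mean.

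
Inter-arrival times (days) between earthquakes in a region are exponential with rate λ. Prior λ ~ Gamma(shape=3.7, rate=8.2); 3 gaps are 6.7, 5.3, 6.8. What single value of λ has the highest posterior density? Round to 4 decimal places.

0.2111

Σ times = 18.8. Posterior: Gamma(shape = 3.7+3 = 6.7, rate = 8.2+18.8 = 27.0).
Mode = (α−1)/β = 5.7/27.0 = 0.2111.
Mean = α/β = 6.7/27.0 = 0.2481.
This is the posterior mode — the MAP estimate.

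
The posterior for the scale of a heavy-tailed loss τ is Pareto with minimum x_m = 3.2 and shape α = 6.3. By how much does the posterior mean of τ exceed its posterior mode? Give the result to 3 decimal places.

The Pareto density is strictly decreasing on [x_m, ∞), so the mode is x_m = 3.200.
Mean = α·x_m/(α−1) = 6.3·3.2/5.3 = 3.804.
Difference = 3.804 − 3.200 = 0.604.
Right-skewed posterior ⇒ mode < mean.

0.604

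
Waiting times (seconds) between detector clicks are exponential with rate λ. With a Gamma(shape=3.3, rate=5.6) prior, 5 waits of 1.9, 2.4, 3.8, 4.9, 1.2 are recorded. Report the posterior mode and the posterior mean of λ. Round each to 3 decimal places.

λ_MAP = 0.369, E[λ|data] = 0.419

Σ times = 14.2. Posterior: Gamma(shape = 3.3+5 = 8.3, rate = 5.6+14.2 = 19.8).
Mode = (α−1)/β = 7.3/19.8 = 0.369.
Mean = α/β = 8.3/19.8 = 0.419.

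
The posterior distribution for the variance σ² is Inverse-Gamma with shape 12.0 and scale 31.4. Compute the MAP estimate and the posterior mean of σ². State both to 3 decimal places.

MAP = 2.415, posterior mean = 2.855

Mode = β/(α+1) = 31.4/13.0 = 2.415.
Mean = β/(α−1) = 31.4/11.0 = 2.855.
Right-skewed posterior ⇒ mode < mean.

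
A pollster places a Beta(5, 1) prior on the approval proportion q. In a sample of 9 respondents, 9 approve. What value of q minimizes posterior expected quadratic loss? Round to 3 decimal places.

0.933

Posterior: Beta(5+9, 1+0) = Beta(14, 1).
Since β = 1 ≤ 1 and α > 1, the Beta density is monotone increasing on [0,1]; the mode is at 1.
Mean = 14/(14+1) = 0.933.
Quadratic loss ⇒ the optimal estimator is the posterior mean.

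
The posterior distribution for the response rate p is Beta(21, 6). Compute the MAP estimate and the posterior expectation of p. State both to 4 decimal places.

Mode = (21−1)/(21+6−2) = 20/25 = 0.8000.
Mean = 21/(21+6) = 21/27 = 0.7778.

MAP = 0.8000; posterior mean = 0.7778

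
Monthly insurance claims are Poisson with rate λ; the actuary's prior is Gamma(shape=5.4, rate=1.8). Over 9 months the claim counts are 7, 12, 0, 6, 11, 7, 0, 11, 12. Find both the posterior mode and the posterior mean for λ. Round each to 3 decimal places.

Σ counts = 66. Posterior: Gamma(shape = 5.4+66 = 71.4, rate = 1.8+9 = 10.8).
Mode = (α−1)/β = 70.4/10.8 = 6.519.
Mean = α/β = 71.4/10.8 = 6.611.
Right-skewed posterior ⇒ mode < mean.

MAP = 6.519, posterior mean = 6.611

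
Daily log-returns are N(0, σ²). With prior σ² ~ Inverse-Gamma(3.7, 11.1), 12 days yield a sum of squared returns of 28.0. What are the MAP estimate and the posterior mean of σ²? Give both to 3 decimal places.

MAP = 2.346; posterior mean = 2.885

Posterior: Inverse-Gamma(shape = 3.7+12/2 = 9.7, scale = 11.1+28.0/2 = 25.1).
Mode = β/(α+1) = 25.1/10.7 = 2.346.
Mean = β/(α−1) = 25.1/8.7 = 2.885.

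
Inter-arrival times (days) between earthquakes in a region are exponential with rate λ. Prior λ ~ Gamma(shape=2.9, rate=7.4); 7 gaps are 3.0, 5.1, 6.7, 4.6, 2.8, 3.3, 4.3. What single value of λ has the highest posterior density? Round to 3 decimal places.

0.239

Σ times = 29.8. Posterior: Gamma(shape = 2.9+7 = 9.9, rate = 7.4+29.8 = 37.2).
Mode = (α−1)/β = 8.9/37.2 = 0.239.
Mean = α/β = 9.9/37.2 = 0.266.
This is the posterior mode — the MAP estimate.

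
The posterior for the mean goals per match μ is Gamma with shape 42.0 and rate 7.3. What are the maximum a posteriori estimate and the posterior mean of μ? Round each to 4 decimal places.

μ_MAP = 5.6164, E[μ|data] = 5.7534

Mode = (α−1)/β = 41.0/7.3 = 5.6164.
Mean = α/β = 42.0/7.3 = 5.7534.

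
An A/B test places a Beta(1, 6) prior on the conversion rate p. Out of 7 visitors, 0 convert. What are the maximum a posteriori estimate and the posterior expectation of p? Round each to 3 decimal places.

maximum a posteriori estimate = 0.000, posterior expectation = 0.071

Posterior: Beta(1+0, 6+7) = Beta(1, 13).
Since α = 1 ≤ 1 and β > 1, the Beta density is monotone decreasing on [0,1]; the mode is at 0.
Mean = 1/(1+13) = 0.071.
The posterior is right-skewed, so the mean exceeds the mode.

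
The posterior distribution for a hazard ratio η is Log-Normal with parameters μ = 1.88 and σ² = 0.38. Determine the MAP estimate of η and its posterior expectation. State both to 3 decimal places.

MAP = 4.482, posterior mean = 7.925

Mode = exp(μ − σ²) = exp(1.50) = 4.482.
Mean = exp(μ + σ²/2) = exp(2.070) = 7.925.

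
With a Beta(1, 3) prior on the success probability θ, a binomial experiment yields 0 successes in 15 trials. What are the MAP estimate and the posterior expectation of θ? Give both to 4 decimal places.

Posterior: Beta(1+0, 3+15) = Beta(1, 18).
Since α = 1 ≤ 1 and β > 1, the Beta density is monotone decreasing on [0,1]; the mode is at 0.
Mean = 1/(1+18) = 0.0526.
The posterior is right-skewed, so the mean exceeds the mode.

MAP: 0.0000. Posterior mean: 0.0526.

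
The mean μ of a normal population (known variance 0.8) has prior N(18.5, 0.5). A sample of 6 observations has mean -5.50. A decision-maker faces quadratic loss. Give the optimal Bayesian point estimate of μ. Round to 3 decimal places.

-0.447

Posterior for μ is Normal. Precision-weighted mean: (1/0.5·18.5 + 6/0.8·-5.50) / (1/0.5 + 6/0.8) = -0.447.
A Normal posterior is symmetric, so mode = mean.
Quadratic loss ⇒ the optimal estimator is the posterior mean.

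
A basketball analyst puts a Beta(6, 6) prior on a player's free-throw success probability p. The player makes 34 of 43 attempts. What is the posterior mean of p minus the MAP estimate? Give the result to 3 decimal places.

Posterior: Beta(6+34, 6+9) = Beta(40, 15).
Mode = (40−1)/(40+15−2) = 39/53 = 0.736.
Mean = 40/(40+15) = 40/55 = 0.727.
Difference = 0.727 − 0.736 = -0.009.

-0.009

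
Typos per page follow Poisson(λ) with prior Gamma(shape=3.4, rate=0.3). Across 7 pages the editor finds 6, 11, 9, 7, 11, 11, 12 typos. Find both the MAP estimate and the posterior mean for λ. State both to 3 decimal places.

Σ counts = 67. Posterior: Gamma(shape = 3.4+67 = 70.4, rate = 0.3+7 = 7.3).
Mode = (α−1)/β = 69.4/7.3 = 9.507.
Mean = α/β = 70.4/7.3 = 9.644.
Mean > mode: the posterior has a right tail.

MAP = 9.507, posterior mean = 9.644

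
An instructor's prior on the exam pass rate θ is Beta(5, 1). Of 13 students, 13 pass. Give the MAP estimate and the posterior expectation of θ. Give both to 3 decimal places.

Posterior: Beta(5+13, 1+0) = Beta(18, 1).
Since β = 1 ≤ 1 and α > 1, the Beta density is monotone increasing on [0,1]; the mode is at 1.
Mean = 18/(18+1) = 0.947.

θ_MAP = 1.000, E[θ|data] = 0.947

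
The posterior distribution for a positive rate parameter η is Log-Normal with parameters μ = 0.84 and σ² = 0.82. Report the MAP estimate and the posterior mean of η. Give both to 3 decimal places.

Mode = exp(μ − σ²) = exp(0.02) = 1.020.
Mean = exp(μ + σ²/2) = exp(1.250) = 3.490.
Mean > mode: the posterior has a right tail.

MAP estimate = 1.020, posterior mean = 3.490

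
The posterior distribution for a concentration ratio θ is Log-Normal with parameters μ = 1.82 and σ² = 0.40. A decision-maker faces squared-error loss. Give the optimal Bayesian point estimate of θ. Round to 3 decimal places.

7.538

Mode = exp(μ − σ²) = exp(1.42) = 4.137.
Mean = exp(μ + σ²/2) = exp(2.020) = 7.538.
Squared-error loss ⇒ the optimal estimator is the posterior mean.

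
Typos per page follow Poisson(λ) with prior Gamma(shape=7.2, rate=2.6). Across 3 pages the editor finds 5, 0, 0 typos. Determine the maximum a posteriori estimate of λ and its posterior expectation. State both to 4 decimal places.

maximum a posteriori estimate = 2.0000, posterior expectation = 2.1786

Σ counts = 5. Posterior: Gamma(shape = 7.2+5 = 12.2, rate = 2.6+3 = 5.6).
Mode = (α−1)/β = 11.2/5.6 = 2.0000.
Mean = α/β = 12.2/5.6 = 2.1786.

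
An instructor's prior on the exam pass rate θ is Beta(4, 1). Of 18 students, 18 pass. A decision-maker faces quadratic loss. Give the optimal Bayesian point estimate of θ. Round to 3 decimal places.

Posterior: Beta(4+18, 1+0) = Beta(22, 1).
Since β = 1 ≤ 1 and α > 1, the Beta density is monotone increasing on [0,1]; the mode is at 1.
Mean = 22/(22+1) = 0.957.
Quadratic loss ⇒ the optimal estimator is the posterior mean.

0.957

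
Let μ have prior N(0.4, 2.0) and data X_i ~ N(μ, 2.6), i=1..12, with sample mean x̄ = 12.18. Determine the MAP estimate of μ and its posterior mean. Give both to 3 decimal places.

MAP estimate = 11.029, posterior mean = 11.029

Posterior for μ is Normal. Precision-weighted mean: (1/2.0·0.4 + 12/2.6·12.18) / (1/2.0 + 12/2.6) = 11.029.
A Normal posterior is symmetric, so mode = mean.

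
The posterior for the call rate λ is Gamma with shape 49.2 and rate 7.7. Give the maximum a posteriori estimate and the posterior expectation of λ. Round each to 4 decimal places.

MAP = 6.2597, posterior mean = 6.3896

Mode = (α−1)/β = 48.2/7.7 = 6.2597.
Mean = α/β = 49.2/7.7 = 6.3896.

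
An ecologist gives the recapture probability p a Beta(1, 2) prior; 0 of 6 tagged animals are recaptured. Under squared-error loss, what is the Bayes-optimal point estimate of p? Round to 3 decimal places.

Posterior: Beta(1+0, 2+6) = Beta(1, 8).
Since α = 1 ≤ 1 and β > 1, the Beta density is monotone decreasing on [0,1]; the mode is at 0.
Mean = 1/(1+8) = 0.111.
Squared-error loss ⇒ the optimal estimator is the posterior mean.

0.111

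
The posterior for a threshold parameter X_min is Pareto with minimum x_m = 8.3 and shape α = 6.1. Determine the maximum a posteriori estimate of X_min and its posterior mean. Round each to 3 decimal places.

The Pareto density is strictly decreasing on [x_m, ∞), so the mode is x_m = 8.300.
Mean = α·x_m/(α−1) = 6.1·8.3/5.1 = 9.927.
Right-skewed posterior ⇒ mode < mean.

MAP: 8.300. Posterior mean: 9.927.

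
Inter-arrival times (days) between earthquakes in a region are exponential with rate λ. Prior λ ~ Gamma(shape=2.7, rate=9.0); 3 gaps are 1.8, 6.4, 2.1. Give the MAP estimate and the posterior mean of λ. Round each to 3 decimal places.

λ_MAP = 0.244, E[λ|data] = 0.295

Σ times = 10.3. Posterior: Gamma(shape = 2.7+3 = 5.7, rate = 9.0+10.3 = 19.3).
Mode = (α−1)/β = 4.7/19.3 = 0.244.
Mean = α/β = 5.7/19.3 = 0.295.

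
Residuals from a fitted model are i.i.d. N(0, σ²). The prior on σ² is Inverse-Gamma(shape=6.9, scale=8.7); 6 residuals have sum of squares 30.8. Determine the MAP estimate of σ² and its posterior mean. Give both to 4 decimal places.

σ²_MAP = 2.2110, E[σ²|data] = 2.7079

Posterior: Inverse-Gamma(shape = 6.9+6/2 = 9.9, scale = 8.7+30.8/2 = 24.1).
Mode = β/(α+1) = 24.1/10.9 = 2.2110.
Mean = β/(α−1) = 24.1/8.9 = 2.7079.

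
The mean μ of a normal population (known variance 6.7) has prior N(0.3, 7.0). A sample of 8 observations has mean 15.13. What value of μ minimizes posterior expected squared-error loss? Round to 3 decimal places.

Posterior for μ is Normal. Precision-weighted mean: (1/7.0·0.3 + 8/6.7·15.13) / (1/7.0 + 8/6.7) = 13.545.
A Normal posterior is symmetric, so mode = mean.
Squared-error loss ⇒ the optimal estimator is the posterior mean.

13.545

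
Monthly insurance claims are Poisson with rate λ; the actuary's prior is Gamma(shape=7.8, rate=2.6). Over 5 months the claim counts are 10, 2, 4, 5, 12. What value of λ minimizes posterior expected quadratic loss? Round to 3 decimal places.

5.368

Σ counts = 33. Posterior: Gamma(shape = 7.8+33 = 40.8, rate = 2.6+5 = 7.6).
Mode = (α−1)/β = 39.8/7.6 = 5.237.
Mean = α/β = 40.8/7.6 = 5.368.
Quadratic loss ⇒ the optimal estimator is the posterior mean.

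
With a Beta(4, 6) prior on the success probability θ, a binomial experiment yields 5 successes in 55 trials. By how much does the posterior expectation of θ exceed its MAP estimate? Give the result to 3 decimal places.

0.011

Posterior: Beta(4+5, 6+50) = Beta(9, 56).
Mode = (9−1)/(9+56−2) = 8/63 = 0.127.
Mean = 9/(9+56) = 9/65 = 0.138.
Difference = 0.138 − 0.127 = 0.011.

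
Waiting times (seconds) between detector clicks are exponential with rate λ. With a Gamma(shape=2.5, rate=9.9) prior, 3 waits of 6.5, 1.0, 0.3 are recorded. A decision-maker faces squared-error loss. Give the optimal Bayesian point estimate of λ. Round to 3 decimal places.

Σ times = 7.8. Posterior: Gamma(shape = 2.5+3 = 5.5, rate = 9.9+7.8 = 17.7).
Mode = (α−1)/β = 4.5/17.7 = 0.254.
Mean = α/β = 5.5/17.7 = 0.311.
Squared-error loss ⇒ the optimal estimator is the posterior mean.

0.311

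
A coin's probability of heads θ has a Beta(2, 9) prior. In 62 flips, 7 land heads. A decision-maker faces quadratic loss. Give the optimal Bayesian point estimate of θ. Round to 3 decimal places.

0.123

Posterior: Beta(2+7, 9+55) = Beta(9, 64).
Mode = (9−1)/(9+64−2) = 8/71 = 0.113.
Mean = 9/(9+64) = 9/73 = 0.123.
Quadratic loss ⇒ the optimal estimator is the posterior mean.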